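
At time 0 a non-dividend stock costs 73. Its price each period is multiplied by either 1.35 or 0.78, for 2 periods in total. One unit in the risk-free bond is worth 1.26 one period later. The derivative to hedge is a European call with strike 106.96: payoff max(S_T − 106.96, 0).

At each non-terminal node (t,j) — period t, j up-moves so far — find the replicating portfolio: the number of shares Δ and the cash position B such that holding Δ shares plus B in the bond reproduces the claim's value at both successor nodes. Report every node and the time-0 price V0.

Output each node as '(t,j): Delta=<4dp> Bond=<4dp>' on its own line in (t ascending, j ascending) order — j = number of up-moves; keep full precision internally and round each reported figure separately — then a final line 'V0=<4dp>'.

Risk-neutral probability p* = (R−d)/(u−d) = (1.26−0.78)/(1.35−0.78) = 0.8421.
Payoff layer (t=2): V(2,0)=0.0000, V(2,1)=0.0000, V(2,2)=26.0825
Node (1,0) S=56.9400: V=(p*·0.0000+(1−p*)·0.0000)/1.26=0.0000; Δ=(0.0000−0.0000)/(76.8690−44.4132)=0.0000; B=V−Δ·S=0.0000
Node (1,1) S=98.5500: V=(p*·26.0825+(1−p*)·0.0000)/1.26=17.4319; Δ=(26.0825−0.0000)/(133.0425−76.8690)=0.4643; B=V−Δ·S=-28.3269
Node (0,0) S=73.0000: V=(p*·17.4319+(1−p*)·0.0000)/1.26=11.6504; Δ=(17.4319−0.0000)/(98.5500−56.9400)=0.4189; B=V−Δ·S=-18.9319
Root portfolio cost Δ·73+B reproduces V0=11.6504.

(0,0): Delta=0.4189 Bond=-18.9319
(1,0): Delta=0.0000 Bond=0.0000
(1,1): Delta=0.4643 Bond=-28.3269
V0=11.6504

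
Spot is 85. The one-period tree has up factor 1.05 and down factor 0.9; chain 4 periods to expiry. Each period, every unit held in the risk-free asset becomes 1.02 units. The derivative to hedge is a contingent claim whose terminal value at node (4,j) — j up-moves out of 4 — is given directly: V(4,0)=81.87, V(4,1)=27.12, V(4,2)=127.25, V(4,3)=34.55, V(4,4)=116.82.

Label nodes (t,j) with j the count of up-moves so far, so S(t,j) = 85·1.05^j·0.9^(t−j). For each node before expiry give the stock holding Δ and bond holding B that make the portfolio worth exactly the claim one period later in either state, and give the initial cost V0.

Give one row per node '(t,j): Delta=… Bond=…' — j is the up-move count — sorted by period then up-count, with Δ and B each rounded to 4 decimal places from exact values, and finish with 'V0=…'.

(0,0): Delta=1.1603 Bond=-22.5302
(1,0): Delta=-2.4690 Bond=254.6641
(1,1): Delta=1.9381 Bond=-92.3921
(2,0): Delta=6.5648 Bond=-362.2203
(2,1): Delta=-4.4048 Bond=415.2518
(2,2): Delta=3.2972 Bond=-221.6128
(3,0): Delta=-5.8904 Bond=402.3235
(3,1): Delta=9.2338 Bond=-562.4118
(3,2): Delta=-7.3274 Bond=670.0490
(3,3): Delta=5.5740 Bond=-450.0686
V0=76.0990

No-arbitrage ⇒ martingale measure with p* = (R−d)/(u−d) = 0.8000.
Payoff layer (t=4): V(4,0)=81.8700, V(4,1)=27.1200, V(4,2)=127.2500, V(4,3)=34.5500, V(4,4)=116.8200
  t=3,j=0: stock 61.9650 → up 65.0633 (V=27.1200), down 55.7685 (V=81.8700). Price 37.3235; hedge Δ=-5.8904, bond B=402.3235.
  t=3,j=1: stock 72.2925 → up 75.9071 (V=127.2500), down 65.0633 (V=27.1200). Price 105.1216; hedge Δ=9.2338, bond B=-562.4118.
  t=3,j=2: stock 84.3413 → up 88.5583 (V=34.5500), down 75.9071 (V=127.2500). Price 52.0490; hedge Δ=-7.3274, bond B=670.0490.
  t=3,j=3: stock 98.3981 → up 103.3180 (V=116.8200), down 88.5583 (V=34.5500). Price 98.3980; hedge Δ=5.5740, bond B=-450.0686.
  t=2,j=0: stock 68.8500 → up 72.2925 (V=105.1216), down 61.9650 (V=37.3235). Price 89.7666; hedge Δ=6.5648, bond B=-362.2203.
  t=2,j=1: stock 80.3250 → up 84.3413 (V=52.0490), down 72.2925 (V=105.1216). Price 61.4348; hedge Δ=-4.4048, bond B=415.2518.
  t=2,j=2: stock 93.7125 → up 98.3981 (V=98.3980), down 84.3413 (V=52.0490). Price 87.3806; hedge Δ=3.2972, bond B=-221.6128.
  t=1,j=0: stock 76.5000 → up 80.3250 (V=61.4348), down 68.8500 (V=89.7666). Price 65.7855; hedge Δ=-2.4690, bond B=254.6641.
  t=1,j=1: stock 89.2500 → up 93.7125 (V=87.3806), down 80.3250 (V=61.4348). Price 80.5799; hedge Δ=1.9381, bond B=-92.3921.
  t=0,j=0: stock 85.0000 → up 89.2500 (V=80.5799), down 76.5000 (V=65.7855). Price 76.0990; hedge Δ=1.1603, bond B=-22.5302.
Root portfolio cost Δ·85+B reproduces V0=76.0990.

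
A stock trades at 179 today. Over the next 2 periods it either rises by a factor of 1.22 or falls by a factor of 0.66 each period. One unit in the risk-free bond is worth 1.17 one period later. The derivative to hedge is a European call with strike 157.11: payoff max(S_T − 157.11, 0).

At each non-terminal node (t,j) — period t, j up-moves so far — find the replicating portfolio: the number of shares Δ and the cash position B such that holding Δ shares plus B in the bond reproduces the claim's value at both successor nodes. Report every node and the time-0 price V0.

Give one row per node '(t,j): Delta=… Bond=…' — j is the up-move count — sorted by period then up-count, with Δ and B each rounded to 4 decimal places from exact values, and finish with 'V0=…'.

No-arbitrage ⇒ martingale measure with p* = (R−d)/(u−d) = 0.9107.
At expiry t=2: V(2,0)=0.0000, V(2,1)=0.0000, V(2,2)=109.3136
(1,0): S=118.1400. Δ = (V_up−V_dn)/(S_up−S_dn) = (0.0000−0.0000)/(144.1308−77.9724) = 0.0000. V = [p*·0.0000 + (1−p*)·0.0000]/1.17 = 0.0000. B = V − Δ·S = 0.0000.
(1,1): S=218.3800. Δ = (V_up−V_dn)/(S_up−S_dn) = (109.3136−0.0000)/(266.4236−144.1308) = 0.8939. V = [p*·109.3136 + (1−p*)·0.0000]/1.17 = 85.0884. B = V − Δ·S = -110.1144.
(0,0): S=179.0000. Δ = (V_up−V_dn)/(S_up−S_dn) = (85.0884−0.0000)/(218.3800−118.1400) = 0.8488. V = [p*·85.0884 + (1−p*)·0.0000]/1.17 = 66.2318. B = V − Δ·S = -85.7118.
Each (Δ,B) replicates both successor values, so the strategy is self-financing and V0 is arbitrage-free.

(0,0): Delta=0.8488 Bond=-85.7118
(1,0): Delta=0.0000 Bond=0.0000
(1,1): Delta=0.8939 Bond=-110.1144
V0=66.2318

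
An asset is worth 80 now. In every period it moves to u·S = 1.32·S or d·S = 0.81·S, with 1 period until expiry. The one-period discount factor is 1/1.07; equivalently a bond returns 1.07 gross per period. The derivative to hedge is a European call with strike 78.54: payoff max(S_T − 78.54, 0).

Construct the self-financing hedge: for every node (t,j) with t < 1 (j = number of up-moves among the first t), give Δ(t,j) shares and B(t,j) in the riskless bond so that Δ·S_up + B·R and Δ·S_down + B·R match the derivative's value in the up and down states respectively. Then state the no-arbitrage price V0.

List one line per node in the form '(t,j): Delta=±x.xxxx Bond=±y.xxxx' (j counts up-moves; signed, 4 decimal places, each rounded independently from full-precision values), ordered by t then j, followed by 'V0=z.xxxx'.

Since d<R<u, set p* = (R−d)/(u−d) = 0.5098; price each node as the discounted p*-expectation of its children.
Terminal payoffs: V(1,0)=0.0000, V(1,1)=27.0600
  t=0,j=0: stock 80.0000 → up 105.6000 (V=27.0600), down 64.8000 (V=0.0000). Price 12.8928; hedge Δ=0.6632, bond B=-40.1660.
Root portfolio cost Δ·80+B reproduces V0=12.8928.

(0,0): Delta=0.6632 Bond=-40.1660
V0=12.8928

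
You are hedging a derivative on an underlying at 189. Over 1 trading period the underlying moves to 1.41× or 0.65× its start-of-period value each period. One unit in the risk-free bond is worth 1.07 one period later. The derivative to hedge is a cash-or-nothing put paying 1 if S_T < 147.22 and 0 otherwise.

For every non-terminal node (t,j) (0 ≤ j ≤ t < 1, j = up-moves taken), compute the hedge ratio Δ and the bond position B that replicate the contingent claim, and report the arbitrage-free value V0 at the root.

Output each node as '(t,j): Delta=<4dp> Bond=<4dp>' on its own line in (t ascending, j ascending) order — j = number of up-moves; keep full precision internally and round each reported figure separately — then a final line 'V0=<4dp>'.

(0,0): Delta=-0.0070 Bond=1.7339
V0=0.4181

Since d<R<u, set p* = (R−d)/(u−d) = 0.5526; price each node as the discounted p*-expectation of its children.
Terminal values V(1,·): V(1,0)=1.0000, V(1,1)=0.0000
(0,0): S=189.0000. Δ = (V_up−V_dn)/(S_up−S_dn) = (0.0000−1.0000)/(266.4900−122.8500) = -0.0070. V = [p*·0.0000 + (1−p*)·1.0000]/1.07 = 0.4181. B = V − Δ·S = 1.7339.
Each (Δ,B) replicates both successor values, so the strategy is self-financing and V0 is arbitrage-free.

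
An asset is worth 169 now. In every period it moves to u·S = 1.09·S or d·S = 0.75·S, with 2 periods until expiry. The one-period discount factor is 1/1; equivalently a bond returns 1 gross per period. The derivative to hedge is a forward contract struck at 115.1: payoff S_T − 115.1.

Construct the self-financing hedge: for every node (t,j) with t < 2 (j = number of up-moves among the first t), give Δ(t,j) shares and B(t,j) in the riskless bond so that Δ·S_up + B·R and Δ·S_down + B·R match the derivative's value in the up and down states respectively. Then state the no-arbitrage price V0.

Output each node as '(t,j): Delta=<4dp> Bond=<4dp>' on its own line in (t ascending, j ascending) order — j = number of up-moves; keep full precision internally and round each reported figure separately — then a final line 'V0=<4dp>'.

Risk-neutral probability p* = (R−d)/(u−d) = (1−0.75)/(1.09−0.75) = 0.7353.
Terminal payoffs: V(2,0)=-20.0375, V(2,1)=23.0575, V(2,2)=85.6889
Node (1,0) S=126.7500: V=(p*·23.0575+(1−p*)·-20.0375)/1=11.6500; Δ=(23.0575−-20.0375)/(138.1575−95.0625)=1.0000; B=V−Δ·S=-115.1000
Node (1,1) S=184.2100: V=(p*·85.6889+(1−p*)·23.0575)/1=69.1100; Δ=(85.6889−23.0575)/(200.7889−138.1575)=1.0000; B=V−Δ·S=-115.1000
Node (0,0) S=169.0000: V=(p*·69.1100+(1−p*)·11.6500)/1=53.9000; Δ=(69.1100−11.6500)/(184.2100−126.7500)=1.0000; B=V−Δ·S=-115.1000
Each (Δ,B) replicates both successor values, so the strategy is self-financing and V0 is arbitrage-free.

(0,0): Delta=1.0000 Bond=-115.1000
(1,0): Delta=1.0000 Bond=-115.1000
(1,1): Delta=1.0000 Bond=-115.1000
V0=53.9000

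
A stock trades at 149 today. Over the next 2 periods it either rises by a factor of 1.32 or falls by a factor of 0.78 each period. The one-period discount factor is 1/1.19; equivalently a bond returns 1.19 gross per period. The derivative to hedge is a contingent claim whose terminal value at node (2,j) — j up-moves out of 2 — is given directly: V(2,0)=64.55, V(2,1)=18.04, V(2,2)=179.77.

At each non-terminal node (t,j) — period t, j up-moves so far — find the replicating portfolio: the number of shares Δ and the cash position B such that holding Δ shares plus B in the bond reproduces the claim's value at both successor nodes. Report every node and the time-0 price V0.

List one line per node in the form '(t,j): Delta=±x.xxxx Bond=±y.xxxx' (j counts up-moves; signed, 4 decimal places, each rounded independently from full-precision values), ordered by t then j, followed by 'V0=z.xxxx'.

The replicating-portfolio and risk-neutral prices coincide; use p* = (1.19−0.78)/(1.32−0.78) = 0.7593 for the latter.
Payoff layer (t=2): V(2,0)=64.5500, V(2,1)=18.0400, V(2,2)=179.7700
(1,0): S=116.2200. Δ = (V_up−V_dn)/(S_up−S_dn) = (18.0400−64.5500)/(153.4104−90.6516) = -0.7411. V = [p*·18.0400 + (1−p*)·64.5500]/1.19 = 24.5688. B = V − Δ·S = 110.6984.
(1,1): S=196.6800. Δ = (V_up−V_dn)/(S_up−S_dn) = (179.7700−18.0400)/(259.6176−153.4104) = 1.5228. V = [p*·179.7700 + (1−p*)·18.0400]/1.19 = 118.3487. B = V − Δ·S = -181.1513.
(0,0): S=149.0000. Δ = (V_up−V_dn)/(S_up−S_dn) = (118.3487−24.5688)/(196.6800−116.2200) = 1.1655. V = [p*·118.3487 + (1−p*)·24.5688]/1.19 = 80.4807. B = V − Δ·S = -93.1858.
Self-financing check: at every node Δ·S+B equals the discounted successor values.

(0,0): Delta=1.1655 Bond=-93.1858
(1,0): Delta=-0.7411 Bond=110.6984
(1,1): Delta=1.5228 Bond=-181.1513
V0=80.4807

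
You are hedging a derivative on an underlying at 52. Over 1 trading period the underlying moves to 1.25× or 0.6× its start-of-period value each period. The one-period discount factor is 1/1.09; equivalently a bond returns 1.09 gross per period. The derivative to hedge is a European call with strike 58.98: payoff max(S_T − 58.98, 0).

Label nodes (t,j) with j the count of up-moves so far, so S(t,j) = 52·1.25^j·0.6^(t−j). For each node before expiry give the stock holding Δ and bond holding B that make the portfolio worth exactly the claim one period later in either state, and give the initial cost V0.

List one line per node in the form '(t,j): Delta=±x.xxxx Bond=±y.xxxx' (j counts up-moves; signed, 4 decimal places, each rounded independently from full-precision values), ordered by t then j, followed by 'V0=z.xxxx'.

(0,0): Delta=0.1781 Bond=-5.0981
V0=4.1634

Since d<R<u, set p* = (R−d)/(u−d) = 0.7538; price each node as the discounted p*-expectation of its children.
At expiry t=1: V(1,0)=0.0000, V(1,1)=6.0200
(0,0): S=52.0000. Δ = (V_up−V_dn)/(S_up−S_dn) = (6.0200−0.0000)/(65.0000−31.2000) = 0.1781. V = [p*·6.0200 + (1−p*)·0.0000]/1.09 = 4.1634. B = V − Δ·S = -5.0981.
The time-0 hedge costs 4.1634, which is the no-arbitrage price.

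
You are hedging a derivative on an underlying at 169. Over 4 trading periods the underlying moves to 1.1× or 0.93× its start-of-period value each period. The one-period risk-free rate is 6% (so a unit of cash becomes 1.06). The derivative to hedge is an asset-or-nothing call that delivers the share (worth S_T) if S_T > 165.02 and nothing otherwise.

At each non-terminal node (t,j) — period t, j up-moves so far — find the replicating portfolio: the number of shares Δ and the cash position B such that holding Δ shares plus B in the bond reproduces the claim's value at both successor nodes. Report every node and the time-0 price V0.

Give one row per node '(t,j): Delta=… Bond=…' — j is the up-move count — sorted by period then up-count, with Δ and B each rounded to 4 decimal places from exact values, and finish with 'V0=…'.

(0,0): Delta=1.5462 Bond=-97.3389
(1,0): Delta=2.7498 Bond=-292.3411
(1,1): Delta=1.2331 Bond=-44.9756
(2,0): Delta=5.1348 Bond=-658.4984
(2,1): Delta=2.1293 Bond=-202.6149
(2,2): Delta=1.0000 Bond=0.0000
(3,0): Delta=0.0000 Bond=0.0000
(3,1): Delta=6.4706 Bond=-912.7800
(3,2): Delta=1.0000 Bond=0.0000
(3,3): Delta=1.0000 Bond=0.0000
V0=163.9736

Under the risk-neutral measure, an up-move has probability p* = (R−d)/(u−d) = 0.7647 and values discount at R = 1.06.
At expiry t=4: V(4,0)=0.0000, V(4,1)=0.0000, V(4,2)=176.8634, V(4,3)=209.1933, V(4,4)=247.4329
  t=3,j=0: stock 135.9363 → up 149.5300 (V=0.0000), down 126.4208 (V=0.0000). Price 0.0000; hedge Δ=0.0000, bond B=0.0000.
  t=3,j=1: stock 160.7849 → up 176.8634 (V=176.8634), down 149.5300 (V=0.0000). Price 127.5929; hedge Δ=6.4706, bond B=-912.7800.
  t=3,j=2: stock 190.1757 → up 209.1933 (V=209.1933), down 176.8634 (V=176.8634). Price 190.1757; hedge Δ=1.0000, bond B=0.0000.
  t=3,j=3: stock 224.9390 → up 247.4329 (V=247.4329), down 209.1933 (V=209.1933). Price 224.9390; hedge Δ=1.0000, bond B=0.0000.
  t=2,j=0: stock 146.1681 → up 160.7849 (V=127.5929), down 135.9363 (V=0.0000). Price 92.0482; hedge Δ=5.1348, bond B=-658.4984.
  t=2,j=1: stock 172.8870 → up 190.1757 (V=190.1757), down 160.7849 (V=127.5929). Price 165.5192; hedge Δ=2.1293, bond B=-202.6149.
  t=2,j=2: stock 204.4900 → up 224.9390 (V=224.9390), down 190.1757 (V=190.1757). Price 204.4900; hedge Δ=1.0000, bond B=0.0000.
  t=1,j=0: stock 157.1700 → up 172.8870 (V=165.5192), down 146.1681 (V=92.0482). Price 139.8414; hedge Δ=2.7498, bond B=-292.3411.
  t=1,j=1: stock 185.9000 → up 204.4900 (V=204.4900), down 172.8870 (V=165.5192). Price 184.2645; hedge Δ=1.2331, bond B=-44.9756.
  t=0,j=0: stock 169.0000 → up 185.9000 (V=184.2645), down 157.1700 (V=139.8414). Price 163.9736; hedge Δ=1.5462, bond B=-97.3389.
Check: Δ(0,0)·S0 + B(0,0) = 163.9736 = V0.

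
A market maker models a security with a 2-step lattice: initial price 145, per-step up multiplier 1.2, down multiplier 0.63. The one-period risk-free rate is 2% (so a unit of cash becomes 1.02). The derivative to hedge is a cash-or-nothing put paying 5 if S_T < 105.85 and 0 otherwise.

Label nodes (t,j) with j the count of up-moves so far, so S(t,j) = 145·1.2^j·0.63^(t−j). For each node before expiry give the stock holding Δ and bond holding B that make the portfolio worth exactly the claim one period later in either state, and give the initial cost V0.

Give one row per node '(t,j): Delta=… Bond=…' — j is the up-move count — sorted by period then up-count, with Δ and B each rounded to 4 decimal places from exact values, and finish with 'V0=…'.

(0,0): Delta=-0.0187 Bond=3.1950
(1,0): Delta=-0.0960 Bond=10.3199
(1,1): Delta=0.0000 Bond=0.0000
V0=0.4793

Since d<R<u, set p* = (R−d)/(u−d) = 0.6842; price each node as the discounted p*-expectation of its children.
Terminal payoffs: V(2,0)=5.0000, V(2,1)=0.0000, V(2,2)=0.0000
(1,0): S=91.3500. Δ = (V_up−V_dn)/(S_up−S_dn) = (0.0000−5.0000)/(109.6200−57.5505) = -0.0960. V = [p*·0.0000 + (1−p*)·5.0000]/1.02 = 1.5480. B = V − Δ·S = 10.3199.
(1,1): S=174.0000. Δ = (V_up−V_dn)/(S_up−S_dn) = (0.0000−0.0000)/(208.8000−109.6200) = 0.0000. V = [p*·0.0000 + (1−p*)·0.0000]/1.02 = 0.0000. B = V − Δ·S = 0.0000.
(0,0): S=145.0000. Δ = (V_up−V_dn)/(S_up−S_dn) = (0.0000−1.5480)/(174.0000−91.3500) = -0.0187. V = [p*·0.0000 + (1−p*)·1.5480]/1.02 = 0.4793. B = V − Δ·S = 3.1950.
Check: Δ(0,0)·S0 + B(0,0) = 0.4793 = V0.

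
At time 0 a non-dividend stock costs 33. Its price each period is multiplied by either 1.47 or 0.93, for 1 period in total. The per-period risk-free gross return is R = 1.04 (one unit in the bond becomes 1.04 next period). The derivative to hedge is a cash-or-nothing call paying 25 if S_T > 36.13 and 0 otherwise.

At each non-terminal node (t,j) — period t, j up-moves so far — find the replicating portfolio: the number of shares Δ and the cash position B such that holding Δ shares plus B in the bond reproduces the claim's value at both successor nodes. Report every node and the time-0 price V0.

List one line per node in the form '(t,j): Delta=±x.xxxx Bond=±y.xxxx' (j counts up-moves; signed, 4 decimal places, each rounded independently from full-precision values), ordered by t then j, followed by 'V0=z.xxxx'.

(0,0): Delta=1.4029 Bond=-41.3996
V0=4.8967

Since d<R<u, set p* = (R−d)/(u−d) = 0.2037; price each node as the discounted p*-expectation of its children.
Payoff layer (t=1): V(1,0)=0.0000, V(1,1)=25.0000
  t=0,j=0: stock 33.0000 → up 48.5100 (V=25.0000), down 30.6900 (V=0.0000). Price 4.8967; hedge Δ=1.4029, bond B=-41.3996.
Self-financing check: at every node Δ·S+B equals the discounted successor values.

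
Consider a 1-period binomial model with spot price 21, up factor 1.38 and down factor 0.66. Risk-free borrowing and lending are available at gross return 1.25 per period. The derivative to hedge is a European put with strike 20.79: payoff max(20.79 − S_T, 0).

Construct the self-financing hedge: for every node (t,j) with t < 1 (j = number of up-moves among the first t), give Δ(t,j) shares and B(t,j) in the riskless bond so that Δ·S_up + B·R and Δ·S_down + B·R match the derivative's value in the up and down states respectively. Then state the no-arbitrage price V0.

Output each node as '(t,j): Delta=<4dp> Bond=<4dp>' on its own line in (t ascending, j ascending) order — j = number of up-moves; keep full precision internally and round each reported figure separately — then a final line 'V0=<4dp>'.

Risk-neutral probability p* = (R−d)/(u−d) = (1.25−0.66)/(1.38−0.66) = 0.8194.
Terminal values V(1,·): V(1,0)=6.9300, V(1,1)=0.0000
(0,0): S=21.0000. Δ = (V_up−V_dn)/(S_up−S_dn) = (0.0000−6.9300)/(28.9800−13.8600) = -0.4583. V = [p*·0.0000 + (1−p*)·6.9300]/1.25 = 1.0010. B = V − Δ·S = 10.6260.
Self-financing check: at every node Δ·S+B equals the discounted successor values.

(0,0): Delta=-0.4583 Bond=10.6260
V0=1.0010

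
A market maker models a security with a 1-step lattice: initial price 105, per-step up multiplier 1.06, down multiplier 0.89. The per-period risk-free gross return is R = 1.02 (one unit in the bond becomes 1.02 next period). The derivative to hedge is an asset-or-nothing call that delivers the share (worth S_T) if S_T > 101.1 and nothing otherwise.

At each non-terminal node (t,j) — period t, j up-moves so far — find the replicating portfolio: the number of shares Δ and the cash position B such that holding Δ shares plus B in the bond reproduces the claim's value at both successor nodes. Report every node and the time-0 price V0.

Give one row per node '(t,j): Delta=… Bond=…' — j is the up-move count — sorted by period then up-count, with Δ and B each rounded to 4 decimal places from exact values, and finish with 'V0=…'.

Under the risk-neutral measure, an up-move has probability p* = (R−d)/(u−d) = 0.7647 and values discount at R = 1.02.
Payoff layer (t=1): V(1,0)=0.0000, V(1,1)=111.3000
  t=0,j=0: stock 105.0000 → up 111.3000 (V=111.3000), down 93.4500 (V=0.0000). Price 83.4429; hedge Δ=6.2353, bond B=-571.2630.
Root portfolio cost Δ·105+B reproduces V0=83.4429.

(0,0): Delta=6.2353 Bond=-571.2630
V0=83.4429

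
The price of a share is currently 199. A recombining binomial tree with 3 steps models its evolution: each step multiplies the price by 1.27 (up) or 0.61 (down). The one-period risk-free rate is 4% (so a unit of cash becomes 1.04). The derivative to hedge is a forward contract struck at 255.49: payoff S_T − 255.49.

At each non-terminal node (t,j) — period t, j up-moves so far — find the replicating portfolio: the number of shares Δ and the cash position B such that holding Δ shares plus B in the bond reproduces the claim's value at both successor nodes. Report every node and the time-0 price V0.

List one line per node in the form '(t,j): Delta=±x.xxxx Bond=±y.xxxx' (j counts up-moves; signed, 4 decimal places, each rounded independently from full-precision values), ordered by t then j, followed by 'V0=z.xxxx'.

(0,0): Delta=1.0000 Bond=-227.1297
(1,0): Delta=1.0000 Bond=-236.2149
(1,1): Delta=1.0000 Bond=-236.2149
(2,0): Delta=1.0000 Bond=-245.6635
(2,1): Delta=1.0000 Bond=-245.6635
(2,2): Delta=1.0000 Bond=-245.6635
V0=-28.1297

No-arbitrage ⇒ martingale measure with p* = (R−d)/(u−d) = 0.6515.
At expiry t=3: V(3,0)=-210.3208, V(3,1)=-161.4492, V(3,2)=-59.7001, V(3,3)=152.1382
  t=2,j=0: stock 74.0479 → up 94.0408 (V=-161.4492), down 45.1692 (V=-210.3208). Price -171.6156; hedge Δ=1.0000, bond B=-245.6635.
  t=2,j=1: stock 154.1653 → up 195.7899 (V=-59.7001), down 94.0408 (V=-161.4492). Price -91.4982; hedge Δ=1.0000, bond B=-245.6635.
  t=2,j=2: stock 320.9671 → up 407.6282 (V=152.1382), down 195.7899 (V=-59.7001). Price 75.3036; hedge Δ=1.0000, bond B=-245.6635.
  t=1,j=0: stock 121.3900 → up 154.1653 (V=-91.4982), down 74.0479 (V=-171.6156). Price -114.8249; hedge Δ=1.0000, bond B=-236.2149.
  t=1,j=1: stock 252.7300 → up 320.9671 (V=75.3036), down 154.1653 (V=-91.4982). Price 16.5151; hedge Δ=1.0000, bond B=-236.2149.
  t=0,j=0: stock 199.0000 → up 252.7300 (V=16.5151), down 121.3900 (V=-114.8249). Price -28.1297; hedge Δ=1.0000, bond B=-227.1297.
Each (Δ,B) replicates both successor values, so the strategy is self-financing and V0 is arbitrage-free.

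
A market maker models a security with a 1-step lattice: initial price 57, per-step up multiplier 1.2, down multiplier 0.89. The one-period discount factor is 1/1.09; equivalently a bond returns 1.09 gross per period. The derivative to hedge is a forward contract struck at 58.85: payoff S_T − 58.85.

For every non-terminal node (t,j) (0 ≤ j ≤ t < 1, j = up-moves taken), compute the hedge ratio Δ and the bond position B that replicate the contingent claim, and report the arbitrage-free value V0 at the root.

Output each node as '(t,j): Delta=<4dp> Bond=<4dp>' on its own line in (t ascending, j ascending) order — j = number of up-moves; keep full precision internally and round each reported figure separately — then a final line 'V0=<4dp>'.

(0,0): Delta=1.0000 Bond=-53.9908
V0=3.0092

The replicating-portfolio and risk-neutral prices coincide; use p* = (1.09−0.89)/(1.2−0.89) = 0.6452 for the latter.
Terminal values V(1,·): V(1,0)=-8.1200, V(1,1)=9.5500
  t=0,j=0: stock 57.0000 → up 68.4000 (V=9.5500), down 50.7300 (V=-8.1200). Price 3.0092; hedge Δ=1.0000, bond B=-53.9908.
Check: Δ(0,0)·S0 + B(0,0) = 3.0092 = V0.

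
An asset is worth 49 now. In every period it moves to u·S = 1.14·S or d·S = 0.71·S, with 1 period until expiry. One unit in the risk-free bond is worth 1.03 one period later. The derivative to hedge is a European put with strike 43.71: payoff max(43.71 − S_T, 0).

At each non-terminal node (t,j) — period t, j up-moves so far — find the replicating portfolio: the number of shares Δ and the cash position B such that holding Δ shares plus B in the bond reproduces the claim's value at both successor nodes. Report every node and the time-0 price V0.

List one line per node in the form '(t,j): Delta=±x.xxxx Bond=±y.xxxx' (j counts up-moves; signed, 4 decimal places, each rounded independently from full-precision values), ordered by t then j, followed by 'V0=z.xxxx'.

Since d<R<u, set p* = (R−d)/(u−d) = 0.7442; price each node as the discounted p*-expectation of its children.
Terminal values V(1,·): V(1,0)=8.9200, V(1,1)=0.0000
Node (0,0) S=49.0000: V=(p*·0.0000+(1−p*)·8.9200)/1.03=2.2154; Δ=(0.0000−8.9200)/(55.8600−34.7900)=-0.4234; B=V−Δ·S=22.9596
Self-financing check: at every node Δ·S+B equals the discounted successor values.

(0,0): Delta=-0.4234 Bond=22.9596
V0=2.2154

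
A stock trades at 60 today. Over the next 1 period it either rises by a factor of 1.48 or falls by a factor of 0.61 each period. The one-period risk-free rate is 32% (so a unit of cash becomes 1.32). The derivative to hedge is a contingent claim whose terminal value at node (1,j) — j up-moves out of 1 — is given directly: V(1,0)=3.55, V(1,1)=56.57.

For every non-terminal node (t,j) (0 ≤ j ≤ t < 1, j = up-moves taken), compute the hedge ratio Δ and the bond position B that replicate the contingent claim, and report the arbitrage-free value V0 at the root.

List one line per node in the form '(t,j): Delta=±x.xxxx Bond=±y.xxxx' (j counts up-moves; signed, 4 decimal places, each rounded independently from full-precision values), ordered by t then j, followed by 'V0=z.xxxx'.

(0,0): Delta=1.0157 Bond=-25.4734
V0=35.4691

Under the risk-neutral measure, an up-move has probability p* = (R−d)/(u−d) = 0.8161 and values discount at R = 1.32.
At expiry t=1: V(1,0)=3.5500, V(1,1)=56.5700
(0,0): S=60.0000. Δ = (V_up−V_dn)/(S_up−S_dn) = (56.5700−3.5500)/(88.8000−36.6000) = 1.0157. V = [p*·56.5700 + (1−p*)·3.5500]/1.32 = 35.4691. B = V − Δ·S = -25.4734.
The time-0 hedge costs 35.4691, which is the no-arbitrage price.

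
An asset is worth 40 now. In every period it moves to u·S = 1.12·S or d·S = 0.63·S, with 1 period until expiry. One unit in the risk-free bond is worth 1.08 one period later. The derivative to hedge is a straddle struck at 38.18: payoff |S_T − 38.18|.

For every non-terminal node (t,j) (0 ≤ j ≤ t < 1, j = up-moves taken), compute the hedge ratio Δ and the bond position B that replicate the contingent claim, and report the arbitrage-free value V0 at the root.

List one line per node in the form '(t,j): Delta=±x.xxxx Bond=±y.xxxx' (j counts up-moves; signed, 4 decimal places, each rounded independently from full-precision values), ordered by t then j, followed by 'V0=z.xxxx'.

No-arbitrage ⇒ martingale measure with p* = (R−d)/(u−d) = 0.9184.
At expiry t=1: V(1,0)=12.9800, V(1,1)=6.6200
(0,0): S=40.0000. Δ = (V_up−V_dn)/(S_up−S_dn) = (6.6200−12.9800)/(44.8000−25.2000) = -0.3245. V = [p*·6.6200 + (1−p*)·12.9800]/1.08 = 6.6104. B = V − Δ·S = 19.5899.
Self-financing check: at every node Δ·S+B equals the discounted successor values.

(0,0): Delta=-0.3245 Bond=19.5899
V0=6.6104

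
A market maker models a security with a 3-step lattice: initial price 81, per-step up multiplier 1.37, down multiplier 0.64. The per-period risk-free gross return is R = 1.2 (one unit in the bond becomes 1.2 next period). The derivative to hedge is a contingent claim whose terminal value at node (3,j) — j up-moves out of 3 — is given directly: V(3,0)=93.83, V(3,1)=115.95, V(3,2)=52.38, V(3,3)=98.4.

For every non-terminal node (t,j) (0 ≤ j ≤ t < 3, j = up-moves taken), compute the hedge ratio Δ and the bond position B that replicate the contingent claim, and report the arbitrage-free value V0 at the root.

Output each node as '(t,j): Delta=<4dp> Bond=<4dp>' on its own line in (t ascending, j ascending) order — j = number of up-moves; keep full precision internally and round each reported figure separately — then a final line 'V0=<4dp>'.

Since d<R<u, set p* = (R−d)/(u−d) = 0.7671; price each node as the discounted p*-expectation of its children.
Terminal values V(3,·): V(3,0)=93.8300, V(3,1)=115.9500, V(3,2)=52.3800, V(3,3)=98.4000
(2,0): S=33.1776. Δ = (V_up−V_dn)/(S_up−S_dn) = (115.9500−93.8300)/(45.4533−21.2337) = 0.9133. V = [p*·115.9500 + (1−p*)·93.8300]/1.2 = 92.3323. B = V − Δ·S = 62.0309.
(2,1): S=71.0208. Δ = (V_up−V_dn)/(S_up−S_dn) = (52.3800−115.9500)/(97.2985−45.4533) = -1.2262. V = [p*·52.3800 + (1−p*)·115.9500]/1.2 = 55.9866. B = V − Δ·S = 143.0688.
(2,2): S=152.0289. Δ = (V_up−V_dn)/(S_up−S_dn) = (98.4000−52.3800)/(208.2796−97.2985) = 0.4147. V = [p*·98.4000 + (1−p*)·52.3800]/1.2 = 73.0692. B = V − Δ·S = 10.0281.
(1,0): S=51.8400. Δ = (V_up−V_dn)/(S_up−S_dn) = (55.9866−92.3323)/(71.0208−33.1776) = -0.9604. V = [p*·55.9866 + (1−p*)·92.3323]/1.2 = 53.7089. B = V − Δ·S = 103.4975.
(1,1): S=110.9700. Δ = (V_up−V_dn)/(S_up−S_dn) = (73.0692−55.9866)/(152.0289−71.0208) = 0.2109. V = [p*·73.0692 + (1−p*)·55.9866]/1.2 = 57.5759. B = V − Δ·S = 34.1751.
(0,0): S=81.0000. Δ = (V_up−V_dn)/(S_up−S_dn) = (57.5759−53.7089)/(110.9700−51.8400) = 0.0654. V = [p*·57.5759 + (1−p*)·53.7089]/1.2 = 47.2295. B = V − Δ·S = 41.9323.
Self-financing check: at every node Δ·S+B equals the discounted successor values.

(0,0): Delta=0.0654 Bond=41.9323
(1,0): Delta=-0.9604 Bond=103.4975
(1,1): Delta=0.2109 Bond=34.1751
(2,0): Delta=0.9133 Bond=62.0309
(2,1): Delta=-1.2262 Bond=143.0688
(2,2): Delta=0.4147 Bond=10.0281
V0=47.2295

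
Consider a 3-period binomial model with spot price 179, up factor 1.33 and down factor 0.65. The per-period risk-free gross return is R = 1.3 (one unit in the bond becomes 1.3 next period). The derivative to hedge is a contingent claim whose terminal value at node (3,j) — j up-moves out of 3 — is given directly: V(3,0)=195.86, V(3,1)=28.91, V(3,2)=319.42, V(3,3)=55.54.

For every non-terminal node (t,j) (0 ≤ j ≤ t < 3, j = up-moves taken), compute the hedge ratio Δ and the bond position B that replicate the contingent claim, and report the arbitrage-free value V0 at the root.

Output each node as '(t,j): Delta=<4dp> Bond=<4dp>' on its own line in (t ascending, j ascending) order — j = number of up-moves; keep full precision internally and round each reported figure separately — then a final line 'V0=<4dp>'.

Since d<R<u, set p* = (R−d)/(u−d) = 0.9559; price each node as the discounted p*-expectation of its children.
Terminal values V(3,·): V(3,0)=195.8600, V(3,1)=28.9100, V(3,2)=319.4200, V(3,3)=55.5400
(2,0): S=75.6275. Δ = (V_up−V_dn)/(S_up−S_dn) = (28.9100−195.8600)/(100.5846−49.1579) = -3.2464. V = [p*·28.9100 + (1−p*)·195.8600]/1.3 = 27.9042. B = V − Δ·S = 273.4189.
(2,1): S=154.7455. Δ = (V_up−V_dn)/(S_up−S_dn) = (319.4200−28.9100)/(205.8115−100.5846) = 2.7608. V = [p*·319.4200 + (1−p*)·28.9100]/1.3 = 235.8488. B = V − Δ·S = -191.3718.
(2,2): S=316.6331. Δ = (V_up−V_dn)/(S_up−S_dn) = (55.5400−319.4200)/(421.1220−205.8115) = -1.2256. V = [p*·55.5400 + (1−p*)·319.4200]/1.3 = 51.6783. B = V − Δ·S = 439.7371.
(1,0): S=116.3500. Δ = (V_up−V_dn)/(S_up−S_dn) = (235.8488−27.9042)/(154.7455−75.6275) = 2.6283. V = [p*·235.8488 + (1−p*)·27.9042]/1.3 = 174.3652. B = V − Δ·S = -131.4357.
(1,1): S=238.0700. Δ = (V_up−V_dn)/(S_up−S_dn) = (51.6783−235.8488)/(316.6331−154.7455) = -1.1376. V = [p*·51.6783 + (1−p*)·235.8488]/1.3 = 46.0027. B = V − Δ·S = 316.8416.
(0,0): S=179.0000. Δ = (V_up−V_dn)/(S_up−S_dn) = (46.0027−174.3652)/(238.0700−116.3500) = -1.0546. V = [p*·46.0027 + (1−p*)·174.3652]/1.3 = 39.7429. B = V − Δ·S = 228.5113.
Check: Δ(0,0)·S0 + B(0,0) = 39.7429 = V0.

(0,0): Delta=-1.0546 Bond=228.5113
(1,0): Delta=2.6283 Bond=-131.4357
(1,1): Delta=-1.1376 Bond=316.8416
(2,0): Delta=-3.2464 Bond=273.4189
(2,1): Delta=2.7608 Bond=-191.3718
(2,2): Delta=-1.2256 Bond=439.7371
V0=39.7429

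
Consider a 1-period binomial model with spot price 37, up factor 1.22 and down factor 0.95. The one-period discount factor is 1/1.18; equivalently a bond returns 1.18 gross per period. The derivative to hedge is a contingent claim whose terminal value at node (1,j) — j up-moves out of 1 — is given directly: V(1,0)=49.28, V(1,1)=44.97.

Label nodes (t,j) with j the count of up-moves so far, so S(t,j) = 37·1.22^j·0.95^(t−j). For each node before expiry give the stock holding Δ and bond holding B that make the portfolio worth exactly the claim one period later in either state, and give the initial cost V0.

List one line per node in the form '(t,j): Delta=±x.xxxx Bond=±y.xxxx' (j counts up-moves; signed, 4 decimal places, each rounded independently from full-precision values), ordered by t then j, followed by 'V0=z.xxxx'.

(0,0): Delta=-0.4314 Bond=54.6142
V0=38.6513

Since d<R<u, set p* = (R−d)/(u−d) = 0.8519; price each node as the discounted p*-expectation of its children.
Payoff layer (t=1): V(1,0)=49.2800, V(1,1)=44.9700
Node (0,0) S=37.0000: V=(p*·44.9700+(1−p*)·49.2800)/1.18=38.6513; Δ=(44.9700−49.2800)/(45.1400−35.1500)=-0.4314; B=V−Δ·S=54.6142
Each (Δ,B) replicates both successor values, so the strategy is self-financing and V0 is arbitrage-free.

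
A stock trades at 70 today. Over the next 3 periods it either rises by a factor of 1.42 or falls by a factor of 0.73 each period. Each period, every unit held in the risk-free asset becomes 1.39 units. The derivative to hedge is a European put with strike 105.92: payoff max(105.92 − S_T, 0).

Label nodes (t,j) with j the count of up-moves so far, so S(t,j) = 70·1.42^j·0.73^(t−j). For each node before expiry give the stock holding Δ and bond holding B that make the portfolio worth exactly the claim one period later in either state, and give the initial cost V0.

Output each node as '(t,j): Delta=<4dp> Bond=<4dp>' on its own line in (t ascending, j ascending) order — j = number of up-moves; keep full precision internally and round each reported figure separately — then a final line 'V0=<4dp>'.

Under the risk-neutral measure, an up-move has probability p* = (R−d)/(u−d) = 0.9565 and values discount at R = 1.39.
Payoff layer (t=3): V(3,0)=78.6888, V(3,1)=52.9497, V(3,2)=2.8820, V(3,3)=0.0000
(2,0): S=37.3030. Δ = (V_up−V_dn)/(S_up−S_dn) = (52.9497−78.6888)/(52.9703−27.2312) = -1.0000. V = [p*·52.9497 + (1−p*)·78.6888]/1.39 = 38.8984. B = V − Δ·S = 76.2014.
(2,1): S=72.5620. Δ = (V_up−V_dn)/(S_up−S_dn) = (2.8820−52.9497)/(103.0380−52.9703) = -1.0000. V = [p*·2.8820 + (1−p*)·52.9497]/1.39 = 3.6394. B = V − Δ·S = 76.2014.
(2,2): S=141.1480. Δ = (V_up−V_dn)/(S_up−S_dn) = (0.0000−2.8820)/(200.4302−103.0380) = -0.0296. V = [p*·0.0000 + (1−p*)·2.8820]/1.39 = 0.0901. B = V − Δ·S = 4.2669.
(1,0): S=51.1000. Δ = (V_up−V_dn)/(S_up−S_dn) = (3.6394−38.8984)/(72.5620−37.3030) = -1.0000. V = [p*·3.6394 + (1−p*)·38.8984]/1.39 = 3.7212. B = V − Δ·S = 54.8212.
(1,1): S=99.4000. Δ = (V_up−V_dn)/(S_up−S_dn) = (0.0901−3.6394)/(141.1480−72.5620) = -0.0517. V = [p*·0.0901 + (1−p*)·3.6394]/1.39 = 0.1759. B = V − Δ·S = 5.3198.
(0,0): S=70.0000. Δ = (V_up−V_dn)/(S_up−S_dn) = (0.1759−3.7212)/(99.4000−51.1000) = -0.0734. V = [p*·0.1759 + (1−p*)·3.7212]/1.39 = 0.2374. B = V − Δ·S = 5.3755.
The time-0 hedge costs 0.2374, which is the no-arbitrage price.

(0,0): Delta=-0.0734 Bond=5.3755
(1,0): Delta=-1.0000 Bond=54.8212
(1,1): Delta=-0.0517 Bond=5.3198
(2,0): Delta=-1.0000 Bond=76.2014
(2,1): Delta=-1.0000 Bond=76.2014
(2,2): Delta=-0.0296 Bond=4.2669
V0=0.2374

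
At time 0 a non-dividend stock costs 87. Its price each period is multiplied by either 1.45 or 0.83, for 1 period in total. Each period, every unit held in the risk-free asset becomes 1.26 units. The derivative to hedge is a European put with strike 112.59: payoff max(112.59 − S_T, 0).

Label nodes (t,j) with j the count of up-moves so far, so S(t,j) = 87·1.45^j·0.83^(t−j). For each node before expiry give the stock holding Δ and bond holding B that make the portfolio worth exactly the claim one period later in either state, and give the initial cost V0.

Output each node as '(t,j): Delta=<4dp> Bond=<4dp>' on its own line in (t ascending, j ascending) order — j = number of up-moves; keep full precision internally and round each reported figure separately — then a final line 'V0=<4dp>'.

(0,0): Delta=-0.7486 Bond=74.9501
V0=9.8210

No-arbitrage ⇒ martingale measure with p* = (R−d)/(u−d) = 0.6935.
Terminal payoffs: V(1,0)=40.3800, V(1,1)=0.0000
Node (0,0) S=87.0000: V=(p*·0.0000+(1−p*)·40.3800)/1.26=9.8210; Δ=(0.0000−40.3800)/(126.1500−72.2100)=-0.7486; B=V−Δ·S=74.9501
The time-0 hedge costs 9.8210, which is the no-arbitrage price.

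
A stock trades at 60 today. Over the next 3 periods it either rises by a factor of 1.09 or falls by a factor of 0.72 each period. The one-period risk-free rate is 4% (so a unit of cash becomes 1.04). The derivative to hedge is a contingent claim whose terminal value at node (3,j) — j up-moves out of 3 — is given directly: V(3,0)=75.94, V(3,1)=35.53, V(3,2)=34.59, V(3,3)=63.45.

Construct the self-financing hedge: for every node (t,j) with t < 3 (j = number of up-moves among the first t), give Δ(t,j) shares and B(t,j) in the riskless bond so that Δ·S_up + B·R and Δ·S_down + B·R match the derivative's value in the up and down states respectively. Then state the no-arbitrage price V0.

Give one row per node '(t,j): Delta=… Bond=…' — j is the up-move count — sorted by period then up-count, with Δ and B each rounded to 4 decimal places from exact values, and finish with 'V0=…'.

(0,0): Delta=0.8591 Bond=-4.0705
(1,0): Delta=-0.3774 Bond=49.1857
(1,1): Delta=0.9868 Bond=-12.5801
(2,0): Delta=-3.5113 Bond=148.6305
(2,1): Delta=-0.0540 Bond=35.9223
(2,2): Delta=1.0942 Bond=-20.7404
V0=47.4781

The replicating-portfolio and risk-neutral prices coincide; use p* = (1.04−0.72)/(1.09−0.72) = 0.8649 for the latter.
At expiry t=3: V(3,0)=75.9400, V(3,1)=35.5300, V(3,2)=34.5900, V(3,3)=63.4500
Node (2,0) S=31.1040: V=(p*·35.5300+(1−p*)·75.9400)/1.04=39.4142; Δ=(35.5300−75.9400)/(33.9034−22.3949)=-3.5113; B=V−Δ·S=148.6305
Node (2,1) S=47.0880: V=(p*·34.5900+(1−p*)·35.5300)/1.04=33.3818; Δ=(34.5900−35.5300)/(51.3259−33.9034)=-0.0540; B=V−Δ·S=35.9223
Node (2,2) S=71.2860: V=(p*·63.4500+(1−p*)·34.5900)/1.04=57.2596; Δ=(63.4500−34.5900)/(77.7017−51.3259)=1.0942; B=V−Δ·S=-20.7404
Node (1,0) S=43.2000: V=(p*·33.3818+(1−p*)·39.4142)/1.04=32.8817; Δ=(33.3818−39.4142)/(47.0880−31.1040)=-0.3774; B=V−Δ·S=49.1857
Node (1,1) S=65.4000: V=(p*·57.2596+(1−p*)·33.3818)/1.04=51.9547; Δ=(57.2596−33.3818)/(71.2860−47.0880)=0.9868; B=V−Δ·S=-12.5801
Node (0,0) S=60.0000: V=(p*·51.9547+(1−p*)·32.8817)/1.04=47.4781; Δ=(51.9547−32.8817)/(65.4000−43.2000)=0.8591; B=V−Δ·S=-4.0705
Each (Δ,B) replicates both successor values, so the strategy is self-financing and V0 is arbitrage-free.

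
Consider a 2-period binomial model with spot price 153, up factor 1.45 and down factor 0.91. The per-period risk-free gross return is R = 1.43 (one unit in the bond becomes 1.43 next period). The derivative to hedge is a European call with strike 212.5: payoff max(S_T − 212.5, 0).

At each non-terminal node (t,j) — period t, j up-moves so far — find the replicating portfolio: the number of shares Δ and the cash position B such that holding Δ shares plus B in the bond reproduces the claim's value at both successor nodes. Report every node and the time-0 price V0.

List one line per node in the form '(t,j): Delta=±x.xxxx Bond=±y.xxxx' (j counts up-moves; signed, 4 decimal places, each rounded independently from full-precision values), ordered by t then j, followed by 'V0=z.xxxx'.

No-arbitrage ⇒ martingale measure with p* = (R−d)/(u−d) = 0.9630.
Payoff layer (t=2): V(2,0)=0.0000, V(2,1)=0.0000, V(2,2)=109.1825
(1,0): S=139.2300. Δ = (V_up−V_dn)/(S_up−S_dn) = (0.0000−0.0000)/(201.8835−126.6993) = 0.0000. V = [p*·0.0000 + (1−p*)·0.0000]/1.43 = 0.0000. B = V − Δ·S = 0.0000.
(1,1): S=221.8500. Δ = (V_up−V_dn)/(S_up−S_dn) = (109.1825−0.0000)/(321.6825−201.8835) = 0.9114. V = [p*·109.1825 + (1−p*)·0.0000]/1.43 = 73.5236. B = V − Δ·S = -128.6662.
(0,0): S=153.0000. Δ = (V_up−V_dn)/(S_up−S_dn) = (73.5236−0.0000)/(221.8500−139.2300) = 0.8899. V = [p*·73.5236 + (1−p*)·0.0000]/1.43 = 49.5108. B = V − Δ·S = -86.6439.
Root portfolio cost Δ·153+B reproduces V0=49.5108.

(0,0): Delta=0.8899 Bond=-86.6439
(1,0): Delta=0.0000 Bond=0.0000
(1,1): Delta=0.9114 Bond=-128.6662
V0=49.5108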